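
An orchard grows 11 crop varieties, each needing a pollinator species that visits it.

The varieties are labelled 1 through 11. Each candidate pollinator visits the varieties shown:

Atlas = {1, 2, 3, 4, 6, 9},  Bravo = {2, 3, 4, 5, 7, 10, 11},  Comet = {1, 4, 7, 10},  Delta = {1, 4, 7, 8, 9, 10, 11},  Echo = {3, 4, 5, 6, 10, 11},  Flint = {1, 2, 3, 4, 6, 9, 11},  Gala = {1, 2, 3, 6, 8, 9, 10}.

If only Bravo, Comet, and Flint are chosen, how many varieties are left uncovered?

Union of Bravo, Comet, Flint = {1, 2, 3, 4, 5, 6, 7, 9, 10, 11}.
Not covered: 8 — 1 variety.

1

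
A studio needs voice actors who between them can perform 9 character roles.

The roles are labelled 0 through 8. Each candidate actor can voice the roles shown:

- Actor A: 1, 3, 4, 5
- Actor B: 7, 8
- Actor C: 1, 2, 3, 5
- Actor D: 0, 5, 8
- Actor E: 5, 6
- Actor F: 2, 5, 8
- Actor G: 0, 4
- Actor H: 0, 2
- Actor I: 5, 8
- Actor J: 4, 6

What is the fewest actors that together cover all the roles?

A and B and H and J together: A ∪ B ∪ H ∪ J = {0, 1, 2, 3, 4, 5, 6, 7, 8} — every role is covered.
No 3 of the 10 actors cover everything (all 120 combinations miss at least one role), so 4 is optimal.

4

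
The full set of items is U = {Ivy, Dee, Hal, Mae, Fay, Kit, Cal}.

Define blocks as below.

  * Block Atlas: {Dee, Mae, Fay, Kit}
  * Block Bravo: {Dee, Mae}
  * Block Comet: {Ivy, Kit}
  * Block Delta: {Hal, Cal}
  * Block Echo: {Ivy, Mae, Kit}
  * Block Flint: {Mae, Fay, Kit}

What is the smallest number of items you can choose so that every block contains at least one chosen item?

3

H = {Hal, Mae, Kit} meets every block (each contains at least one member of H), and |H| = 3.
The blocks Bravo, Comet, Delta are pairwise disjoint, so any hitting set needs a separate item for each — at least 3. Hence 3 is optimal.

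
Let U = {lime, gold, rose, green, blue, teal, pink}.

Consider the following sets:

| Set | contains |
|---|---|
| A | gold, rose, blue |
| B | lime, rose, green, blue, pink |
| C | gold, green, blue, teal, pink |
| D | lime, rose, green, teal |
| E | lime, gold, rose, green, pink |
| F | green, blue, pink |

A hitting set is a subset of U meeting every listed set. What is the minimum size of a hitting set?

H = {lime, blue} meets every set (each contains at least one member of H), and |H| = 2.
No single item lies in every set, so at least 2 are needed and 2 is optimal.

2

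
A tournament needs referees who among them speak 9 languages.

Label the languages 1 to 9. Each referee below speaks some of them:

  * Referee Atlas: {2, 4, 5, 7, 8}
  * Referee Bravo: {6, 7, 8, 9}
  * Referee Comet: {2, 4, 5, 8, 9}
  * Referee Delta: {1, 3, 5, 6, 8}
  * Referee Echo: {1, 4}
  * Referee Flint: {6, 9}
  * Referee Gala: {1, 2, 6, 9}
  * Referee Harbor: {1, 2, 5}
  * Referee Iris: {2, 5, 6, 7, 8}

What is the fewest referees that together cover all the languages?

3

Take {Bravo, Comet, Delta}. Their union is {1, 2, 3, 4, 5, 6, 7, 8, 9}, which is all 9 languages.
Only Delta contains 3, so Delta is forced; the remaining 4 languages need at least 2 more referees (each remaining referee adds at most 3) — so at least 3 referees are needed, and 3 is optimal.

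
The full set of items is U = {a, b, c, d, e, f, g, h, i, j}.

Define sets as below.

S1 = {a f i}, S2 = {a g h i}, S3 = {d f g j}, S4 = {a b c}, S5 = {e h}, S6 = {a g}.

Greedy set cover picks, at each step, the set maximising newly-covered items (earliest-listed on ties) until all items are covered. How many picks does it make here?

4

Greedy: pick S2 (covers 4 new) → pick S3 (covers 3 new) → pick S4 (covers 2 new) → pick S5 (covers 1 new). Total picks: 4.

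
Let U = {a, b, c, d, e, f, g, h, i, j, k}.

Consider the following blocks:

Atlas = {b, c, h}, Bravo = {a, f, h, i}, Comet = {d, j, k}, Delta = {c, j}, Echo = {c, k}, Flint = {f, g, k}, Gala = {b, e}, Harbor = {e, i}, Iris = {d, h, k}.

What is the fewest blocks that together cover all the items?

5

Bravo, Comet, Delta, Flint, and Gala cover everything between them: the union {a, b, c, d, e, f, g, h, i, j, k} is all of U.
No 4 of the 9 blocks cover everything (all 126 combinations miss at least one item), so 5 is optimal.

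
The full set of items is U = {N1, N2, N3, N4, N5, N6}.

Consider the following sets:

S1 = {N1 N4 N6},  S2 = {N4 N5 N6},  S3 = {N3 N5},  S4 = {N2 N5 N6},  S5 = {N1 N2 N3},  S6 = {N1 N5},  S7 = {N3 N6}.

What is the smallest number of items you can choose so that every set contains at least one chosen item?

3

Take H = {N1, N3, N5}. Each listed set contains at least one of these, so H is a hitting set of size 3.
No choice of 2 items meets every set, so 3 is the minimum.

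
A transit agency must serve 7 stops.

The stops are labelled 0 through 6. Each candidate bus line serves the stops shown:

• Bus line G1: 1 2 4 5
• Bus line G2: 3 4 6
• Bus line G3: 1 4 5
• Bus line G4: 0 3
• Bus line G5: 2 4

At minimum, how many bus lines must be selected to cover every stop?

Take {G1, G2, G4}. Their union is {0, 1, 2, 3, 4, 5, 6}, which is all 7 stops.
Only G4 contains 0, so G4 is forced; the remaining 5 stops need at least 2 more bus lines (each remaining bus line adds at most 4) — so at least 3 bus lines are needed, and 3 is optimal.

3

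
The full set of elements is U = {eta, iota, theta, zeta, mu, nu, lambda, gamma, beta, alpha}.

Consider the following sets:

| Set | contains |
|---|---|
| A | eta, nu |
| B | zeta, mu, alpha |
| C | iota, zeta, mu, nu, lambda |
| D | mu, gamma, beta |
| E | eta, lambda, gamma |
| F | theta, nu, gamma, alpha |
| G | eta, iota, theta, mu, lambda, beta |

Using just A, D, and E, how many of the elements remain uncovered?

4

Union of A, D, E = {eta, mu, nu, lambda, gamma, beta}.
Not covered: iota, theta, zeta, alpha — 4 elements.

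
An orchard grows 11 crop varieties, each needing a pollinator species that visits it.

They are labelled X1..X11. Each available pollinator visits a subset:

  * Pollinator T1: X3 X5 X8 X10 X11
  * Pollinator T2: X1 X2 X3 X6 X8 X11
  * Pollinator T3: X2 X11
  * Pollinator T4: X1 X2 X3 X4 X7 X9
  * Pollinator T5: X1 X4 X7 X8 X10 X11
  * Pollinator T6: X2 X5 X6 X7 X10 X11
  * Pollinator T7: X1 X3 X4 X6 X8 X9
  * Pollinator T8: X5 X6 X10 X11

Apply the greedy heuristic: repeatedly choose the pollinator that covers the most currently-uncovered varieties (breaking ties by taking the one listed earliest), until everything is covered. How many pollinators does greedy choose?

3

Greedy: pick T2 (covers 6 new) → pick T4 (covers 3 new) → pick T1 (covers 2 new). Total picks: 3.
(The true minimum cover uses only 2 pollinators, so greedy is not optimal here.)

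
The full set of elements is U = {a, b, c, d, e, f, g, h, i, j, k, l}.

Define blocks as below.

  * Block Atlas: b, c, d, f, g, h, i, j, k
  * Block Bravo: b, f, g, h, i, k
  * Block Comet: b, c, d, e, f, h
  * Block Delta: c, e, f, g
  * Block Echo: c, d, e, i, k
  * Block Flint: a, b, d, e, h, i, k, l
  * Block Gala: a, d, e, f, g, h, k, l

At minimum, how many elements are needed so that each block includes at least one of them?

Take T = {d, g}. Each listed block contains at least one of these, so T is a hitting set of size 2.
No single element lies in every block, so at least 2 are needed and 2 is optimal.

2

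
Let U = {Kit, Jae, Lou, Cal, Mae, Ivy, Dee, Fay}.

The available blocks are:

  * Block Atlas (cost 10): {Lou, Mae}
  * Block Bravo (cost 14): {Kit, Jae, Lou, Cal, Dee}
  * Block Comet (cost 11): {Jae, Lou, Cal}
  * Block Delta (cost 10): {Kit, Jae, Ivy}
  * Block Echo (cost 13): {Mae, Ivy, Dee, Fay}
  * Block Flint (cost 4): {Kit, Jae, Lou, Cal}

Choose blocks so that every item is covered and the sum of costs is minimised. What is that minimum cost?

Echo, Flint together cover every item (Echo ∪ Flint = {Kit, Jae, Lou, Cal, Mae, Ivy, Dee, Fay}); total cost 13 + 4 = 17.
No covering selection has total cost below 17.

17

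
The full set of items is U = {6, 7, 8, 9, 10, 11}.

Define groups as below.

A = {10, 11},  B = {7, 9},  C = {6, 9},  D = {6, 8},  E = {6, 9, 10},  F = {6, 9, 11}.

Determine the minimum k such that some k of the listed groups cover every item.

3

A, B, and D cover everything between them: the union {6, 7, 8, 9, 10, 11} is all of U.
Only B contains 7, so B is forced; the remaining 4 items need at least 2 more groups (each remaining group adds at most 2) — so at least 3 groups are needed, and 3 is optimal.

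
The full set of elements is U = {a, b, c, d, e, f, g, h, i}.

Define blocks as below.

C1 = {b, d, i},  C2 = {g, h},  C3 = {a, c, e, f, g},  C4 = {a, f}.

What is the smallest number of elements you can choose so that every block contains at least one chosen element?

3

Take T = {a, h, i}. Each listed block contains at least one of these, so T is a hitting set of size 3.
The blocks C1, C2, C4 are pairwise disjoint, so any hitting set needs a separate element for each — at least 3. Hence 3 is optimal.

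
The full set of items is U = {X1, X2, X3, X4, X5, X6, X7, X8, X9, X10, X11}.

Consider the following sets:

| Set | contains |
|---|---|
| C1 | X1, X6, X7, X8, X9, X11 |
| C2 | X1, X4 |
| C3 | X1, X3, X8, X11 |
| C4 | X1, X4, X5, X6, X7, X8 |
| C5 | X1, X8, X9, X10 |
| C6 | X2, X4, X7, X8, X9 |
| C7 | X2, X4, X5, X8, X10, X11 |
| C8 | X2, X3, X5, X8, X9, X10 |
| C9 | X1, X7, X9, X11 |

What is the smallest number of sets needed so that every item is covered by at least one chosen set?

C1 and C6 and C8 together: C1 ∪ C6 ∪ C8 = {X1, X2, X3, X4, X5, X6, X7, X8, X9, X10, X11} — every item is covered.
No 2 of the 9 sets cover everything (all 36 combinations miss at least one item), so 3 is optimal.

3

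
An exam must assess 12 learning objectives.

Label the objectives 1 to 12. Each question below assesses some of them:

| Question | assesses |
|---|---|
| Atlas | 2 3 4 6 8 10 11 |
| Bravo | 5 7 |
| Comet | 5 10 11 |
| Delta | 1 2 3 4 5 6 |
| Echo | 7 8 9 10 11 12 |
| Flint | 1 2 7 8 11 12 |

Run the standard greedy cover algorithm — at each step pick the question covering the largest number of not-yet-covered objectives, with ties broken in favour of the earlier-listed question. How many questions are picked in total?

Greedy: pick Atlas (covers 7 new) → pick Echo (covers 3 new) → pick Delta (covers 2 new). Total picks: 3.
(The true minimum cover uses only 2 questions, so greedy is not optimal here.)

3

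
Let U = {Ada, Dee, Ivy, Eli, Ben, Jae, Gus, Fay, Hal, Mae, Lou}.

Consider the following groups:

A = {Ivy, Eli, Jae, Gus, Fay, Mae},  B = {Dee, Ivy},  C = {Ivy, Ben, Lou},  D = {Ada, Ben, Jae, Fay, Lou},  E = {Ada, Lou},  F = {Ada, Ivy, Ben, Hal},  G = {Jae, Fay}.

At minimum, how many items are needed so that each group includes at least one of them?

The 3 items {Ada, Ivy, Fay} hit every group.
The groups B, E, G are pairwise disjoint, so any hitting set needs a separate item for each — at least 3. Hence 3 is optimal.

3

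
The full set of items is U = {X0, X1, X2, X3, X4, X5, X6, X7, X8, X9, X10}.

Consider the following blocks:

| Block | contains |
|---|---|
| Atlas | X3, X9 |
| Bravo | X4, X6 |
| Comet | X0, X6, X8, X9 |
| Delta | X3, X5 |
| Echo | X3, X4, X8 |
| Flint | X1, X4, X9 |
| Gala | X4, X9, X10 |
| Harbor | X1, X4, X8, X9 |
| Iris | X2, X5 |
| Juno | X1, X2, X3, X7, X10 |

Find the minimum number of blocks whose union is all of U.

4

Comet, Echo, Iris, and Juno cover everything between them: the union {X0, X1, X2, X3, X4, X5, X6, X7, X8, X9, X10} is all of U.
No 3 of the 10 blocks cover everything (all 120 combinations miss at least one item), so 4 is optimal.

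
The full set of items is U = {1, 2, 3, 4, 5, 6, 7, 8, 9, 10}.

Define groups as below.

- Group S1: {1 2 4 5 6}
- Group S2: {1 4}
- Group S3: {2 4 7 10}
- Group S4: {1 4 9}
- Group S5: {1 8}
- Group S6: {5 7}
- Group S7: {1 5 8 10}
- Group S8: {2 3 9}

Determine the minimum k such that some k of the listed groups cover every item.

4

Take {S1, S3, S5, S8}. Their union is {1, 2, 3, 4, 5, 6, 7, 8, 9, 10}, which is all 10 items.
Only S1 contains 6, so S1 is forced; the remaining 5 items need at least 3 more groups (each remaining group adds at most 2) — so at least 4 groups are needed, and 4 is optimal.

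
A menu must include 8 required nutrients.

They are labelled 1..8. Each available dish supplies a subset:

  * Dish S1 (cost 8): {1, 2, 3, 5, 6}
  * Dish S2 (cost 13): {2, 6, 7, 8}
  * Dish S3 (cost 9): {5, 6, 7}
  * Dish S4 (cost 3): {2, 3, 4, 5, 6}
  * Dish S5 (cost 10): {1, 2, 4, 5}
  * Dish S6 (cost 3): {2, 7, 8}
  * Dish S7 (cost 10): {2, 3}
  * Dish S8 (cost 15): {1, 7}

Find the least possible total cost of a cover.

S1, S4, S6 together cover every nutrient (S1 ∪ S4 ∪ S6 = {1, 2, 3, 4, 5, 6, 7, 8}); total cost 8 + 3 + 3 = 14.
No covering selection has total cost below 14.

14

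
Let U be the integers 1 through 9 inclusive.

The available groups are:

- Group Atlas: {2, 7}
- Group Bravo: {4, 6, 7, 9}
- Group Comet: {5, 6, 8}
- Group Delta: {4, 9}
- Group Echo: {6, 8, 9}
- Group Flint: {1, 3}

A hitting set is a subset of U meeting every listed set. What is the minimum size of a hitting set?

4

H = {3, 4, 7, 8} meets every group (each contains at least one member of H), and |H| = 4.
The groups Atlas, Comet, Delta, Flint are pairwise disjoint, so any hitting set needs a separate element for each — at least 4. Hence 4 is optimal.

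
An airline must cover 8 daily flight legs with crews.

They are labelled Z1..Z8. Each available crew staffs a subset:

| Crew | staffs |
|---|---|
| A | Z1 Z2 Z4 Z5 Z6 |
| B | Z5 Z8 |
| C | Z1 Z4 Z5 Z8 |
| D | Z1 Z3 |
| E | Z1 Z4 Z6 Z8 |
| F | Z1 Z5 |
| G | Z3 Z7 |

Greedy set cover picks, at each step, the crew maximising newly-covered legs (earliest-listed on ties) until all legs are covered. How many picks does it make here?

3

Greedy: pick A (covers 5 new) → pick G (covers 2 new) → pick B (covers 1 new). Total picks: 3.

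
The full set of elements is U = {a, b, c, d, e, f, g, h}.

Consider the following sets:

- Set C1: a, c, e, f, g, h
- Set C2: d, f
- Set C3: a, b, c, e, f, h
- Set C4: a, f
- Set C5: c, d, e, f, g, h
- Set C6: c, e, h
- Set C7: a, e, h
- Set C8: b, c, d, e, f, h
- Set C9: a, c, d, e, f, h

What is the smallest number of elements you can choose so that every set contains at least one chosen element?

2

Take T = {e, f}. Each listed set contains at least one of these, so T is a hitting set of size 2.
The sets C2, C6 are pairwise disjoint, so any hitting set needs a separate element for each — at least 2. Hence 2 is optimal.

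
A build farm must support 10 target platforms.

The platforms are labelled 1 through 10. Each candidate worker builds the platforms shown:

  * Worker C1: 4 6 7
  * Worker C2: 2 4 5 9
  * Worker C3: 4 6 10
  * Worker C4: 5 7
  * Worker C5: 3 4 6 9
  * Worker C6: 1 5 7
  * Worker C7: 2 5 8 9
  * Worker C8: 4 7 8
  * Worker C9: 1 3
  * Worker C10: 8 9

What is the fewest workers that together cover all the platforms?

4

C2 and C3 and C8 and C9 together: C2 ∪ C3 ∪ C8 ∪ C9 = {1, 2, 3, 4, 5, 6, 7, 8, 9, 10} — every platform is covered.
No 3 of the 10 workers cover everything (all 120 combinations miss at least one platform), so 4 is optimal.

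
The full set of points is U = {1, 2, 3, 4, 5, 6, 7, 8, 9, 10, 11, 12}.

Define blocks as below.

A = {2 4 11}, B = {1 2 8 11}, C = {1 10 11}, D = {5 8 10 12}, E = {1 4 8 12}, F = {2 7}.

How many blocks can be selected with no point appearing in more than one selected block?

C, F are pairwise disjoint (C={1,10,11}; F={2,7}).
Every remaining block overlaps one of these, and no 3 of the listed blocks are pairwise disjoint, so 2 is the maximum.

2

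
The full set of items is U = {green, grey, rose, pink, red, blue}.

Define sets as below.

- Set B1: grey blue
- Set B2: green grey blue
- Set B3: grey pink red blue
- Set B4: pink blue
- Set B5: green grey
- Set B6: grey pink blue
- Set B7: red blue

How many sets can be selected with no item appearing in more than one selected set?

B5, B7 are pairwise disjoint (B5={green,grey}; B7={red,blue}).
Every remaining set overlaps one of these, and no 3 of the listed sets are pairwise disjoint, so 2 is the maximum.

2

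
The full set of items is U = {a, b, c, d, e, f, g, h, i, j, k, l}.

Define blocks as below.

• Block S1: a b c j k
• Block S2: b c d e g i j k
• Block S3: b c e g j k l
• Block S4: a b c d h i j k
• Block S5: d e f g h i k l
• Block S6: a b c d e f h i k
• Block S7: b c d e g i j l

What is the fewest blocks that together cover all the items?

2

S1 and S5 together: S1 ∪ S5 = {a, b, c, d, e, f, g, h, i, j, k, l} — every item is covered.
No single block has all 12 items (the largest, S6, has 9), so 2 is optimal.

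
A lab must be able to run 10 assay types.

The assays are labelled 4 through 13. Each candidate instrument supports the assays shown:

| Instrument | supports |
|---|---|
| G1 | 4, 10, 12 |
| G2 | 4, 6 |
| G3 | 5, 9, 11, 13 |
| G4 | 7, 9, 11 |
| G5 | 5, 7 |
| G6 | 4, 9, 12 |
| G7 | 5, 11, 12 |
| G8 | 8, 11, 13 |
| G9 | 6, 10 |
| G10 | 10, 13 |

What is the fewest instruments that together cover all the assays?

4

Take {G5, G6, G8, G9}. Their union is {4, 5, 6, 7, 8, 9, 10, 11, 12, 13}, which is all 10 assays.
Only G8 contains 8, so G8 is forced; the remaining 7 assays need at least 3 more instruments (each remaining instrument adds at most 3) — so at least 4 instruments are needed, and 4 is optimal.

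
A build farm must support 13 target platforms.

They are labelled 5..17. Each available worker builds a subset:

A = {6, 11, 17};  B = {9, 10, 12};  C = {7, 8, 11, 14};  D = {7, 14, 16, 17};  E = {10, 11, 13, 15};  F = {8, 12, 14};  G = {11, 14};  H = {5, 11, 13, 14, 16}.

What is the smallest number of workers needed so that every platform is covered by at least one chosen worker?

A and B and C and E and H together: A ∪ B ∪ C ∪ E ∪ H = {5, 6, 7, 8, 9, 10, 11, 12, 13, 14, 15, 16, 17} — every platform is covered.
No 4 of the 8 workers cover everything (all 70 combinations miss at least one platform), so 5 is optimal.

5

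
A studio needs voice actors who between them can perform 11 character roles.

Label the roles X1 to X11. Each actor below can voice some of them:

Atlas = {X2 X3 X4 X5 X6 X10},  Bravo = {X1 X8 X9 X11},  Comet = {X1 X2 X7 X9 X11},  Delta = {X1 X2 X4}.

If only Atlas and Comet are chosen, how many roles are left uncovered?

Union of Atlas, Comet = {X1, X2, X3, X4, X5, X6, X7, X9, X10, X11}.
Not covered: X8 — 1 role.

1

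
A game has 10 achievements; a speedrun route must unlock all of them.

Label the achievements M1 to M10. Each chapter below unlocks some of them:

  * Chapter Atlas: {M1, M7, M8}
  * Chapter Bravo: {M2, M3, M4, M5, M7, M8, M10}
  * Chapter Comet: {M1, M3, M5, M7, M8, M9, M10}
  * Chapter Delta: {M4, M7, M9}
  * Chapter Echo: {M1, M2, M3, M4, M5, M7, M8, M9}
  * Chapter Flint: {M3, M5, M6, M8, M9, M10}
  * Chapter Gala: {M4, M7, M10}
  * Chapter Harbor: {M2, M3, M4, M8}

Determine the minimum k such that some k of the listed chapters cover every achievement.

Take {Echo, Flint}. Their union is {M1, M2, M3, M4, M5, M6, M7, M8, M9, M10}, which is all 10 achievements.
No single chapter has all 10 achievements (the largest, Echo, has 8), so 2 is optimal.

2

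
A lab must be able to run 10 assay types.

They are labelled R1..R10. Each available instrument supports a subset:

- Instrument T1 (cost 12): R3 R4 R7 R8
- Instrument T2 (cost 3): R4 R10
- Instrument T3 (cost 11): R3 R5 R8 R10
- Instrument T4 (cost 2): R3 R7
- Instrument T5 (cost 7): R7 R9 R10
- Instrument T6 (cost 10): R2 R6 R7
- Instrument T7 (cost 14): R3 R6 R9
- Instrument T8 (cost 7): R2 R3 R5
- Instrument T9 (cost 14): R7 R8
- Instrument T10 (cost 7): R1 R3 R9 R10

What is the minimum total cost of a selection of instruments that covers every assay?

T2, T3, T6, T10 together cover every assay (T2 ∪ T3 ∪ T6 ∪ T10 = {R1, R2, R3, R4, R5, R6, R7, R8, R9, R10}); total cost 3 + 11 + 10 + 7 = 31.
The greedy pick T4, T2, T8, T10, T6, T3 costs 40; no covering selection beats 31.

31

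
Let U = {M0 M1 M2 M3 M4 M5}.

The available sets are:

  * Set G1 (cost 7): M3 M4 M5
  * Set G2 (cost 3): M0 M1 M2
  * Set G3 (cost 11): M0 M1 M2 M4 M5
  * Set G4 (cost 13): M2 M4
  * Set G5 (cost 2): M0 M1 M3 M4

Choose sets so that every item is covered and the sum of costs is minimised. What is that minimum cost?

G1, G2 together cover every item (G1 ∪ G2 = {M0, M1, M2, M3, M4, M5}); total cost 7 + 3 = 10.
The greedy pick G5, G2, G1 costs 12; no covering selection beats 10.

10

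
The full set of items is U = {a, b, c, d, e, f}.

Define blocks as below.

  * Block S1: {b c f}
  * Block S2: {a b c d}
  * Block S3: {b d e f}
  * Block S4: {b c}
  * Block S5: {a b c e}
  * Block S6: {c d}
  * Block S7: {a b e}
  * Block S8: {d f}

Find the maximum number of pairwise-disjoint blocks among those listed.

S7, S8 are pairwise disjoint (S7={a,b,e}; S8={d,f}).
Every remaining block overlaps one of these, and no 3 of the listed blocks are pairwise disjoint, so 2 is the maximum.

2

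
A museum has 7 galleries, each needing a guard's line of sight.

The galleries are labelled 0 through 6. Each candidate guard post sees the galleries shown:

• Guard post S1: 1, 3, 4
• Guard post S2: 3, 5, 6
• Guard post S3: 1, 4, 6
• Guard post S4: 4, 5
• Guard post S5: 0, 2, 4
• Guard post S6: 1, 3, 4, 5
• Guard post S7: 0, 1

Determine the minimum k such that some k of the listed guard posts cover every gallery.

3

Take {S3, S5, S6}. Their union is {0, 1, 2, 3, 4, 5, 6}, which is all 7 galleries.
Only S5 contains 2, so S5 is forced; the remaining 4 galleries need at least 2 more guard posts (each remaining guard post adds at most 3) — so at least 3 guard posts are needed, and 3 is optimal.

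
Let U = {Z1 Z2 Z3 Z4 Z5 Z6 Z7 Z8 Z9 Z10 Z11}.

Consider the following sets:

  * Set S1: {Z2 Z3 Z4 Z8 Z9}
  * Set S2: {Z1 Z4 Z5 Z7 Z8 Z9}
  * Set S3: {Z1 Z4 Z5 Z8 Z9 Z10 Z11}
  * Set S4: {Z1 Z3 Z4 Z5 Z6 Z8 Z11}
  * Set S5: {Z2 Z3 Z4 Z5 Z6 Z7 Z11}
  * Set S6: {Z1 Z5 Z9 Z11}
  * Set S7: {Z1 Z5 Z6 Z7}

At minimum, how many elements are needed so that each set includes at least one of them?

H = {Z6, Z9} meets every set (each contains at least one member of H), and |H| = 2.
The sets S1, S7 are pairwise disjoint, so any hitting set needs a separate element for each — at least 2. Hence 2 is optimal.

2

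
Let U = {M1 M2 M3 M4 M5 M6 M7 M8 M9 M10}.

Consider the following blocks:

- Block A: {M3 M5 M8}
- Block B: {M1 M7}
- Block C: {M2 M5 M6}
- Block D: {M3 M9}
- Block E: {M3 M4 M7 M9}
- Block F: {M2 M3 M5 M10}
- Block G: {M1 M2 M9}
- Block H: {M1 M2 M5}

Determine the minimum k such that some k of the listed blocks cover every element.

Take {A, B, C, E, F}. Their union is {M1, M2, M3, M4, M5, M6, M7, M8, M9, M10}, which is all 10 elements.
No 4 of the 8 blocks cover everything (all 70 combinations miss at least one element), so 5 is optimal.

5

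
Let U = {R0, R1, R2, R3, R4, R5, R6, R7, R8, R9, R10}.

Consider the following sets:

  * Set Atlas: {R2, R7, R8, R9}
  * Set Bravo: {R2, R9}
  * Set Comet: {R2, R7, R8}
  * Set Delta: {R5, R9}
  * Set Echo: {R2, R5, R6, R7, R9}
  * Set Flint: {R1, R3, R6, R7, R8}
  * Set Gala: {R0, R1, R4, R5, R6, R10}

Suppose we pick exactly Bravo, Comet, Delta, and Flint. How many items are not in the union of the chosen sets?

Union of Bravo, Comet, Delta, Flint = {R1, R2, R3, R5, R6, R7, R8, R9}.
Not covered: R0, R4, R10 — 3 items.

3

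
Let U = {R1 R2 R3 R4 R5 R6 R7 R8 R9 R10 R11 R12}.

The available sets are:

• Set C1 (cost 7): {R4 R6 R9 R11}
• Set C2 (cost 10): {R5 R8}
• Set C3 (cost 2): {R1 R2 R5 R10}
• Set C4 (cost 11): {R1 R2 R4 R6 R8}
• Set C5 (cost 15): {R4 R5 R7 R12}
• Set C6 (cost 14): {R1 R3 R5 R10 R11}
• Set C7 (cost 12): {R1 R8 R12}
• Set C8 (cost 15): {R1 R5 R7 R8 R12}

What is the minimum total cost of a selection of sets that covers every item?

38

C1, C3, C6, C8 together cover every item (C1 ∪ C3 ∪ C6 ∪ C8 = {R1, R2, R3, R4, R5, R6, R7, R8, R9, R10, R11, R12}); total cost 7 + 2 + 14 + 15 = 38.
No covering selection has total cost below 38.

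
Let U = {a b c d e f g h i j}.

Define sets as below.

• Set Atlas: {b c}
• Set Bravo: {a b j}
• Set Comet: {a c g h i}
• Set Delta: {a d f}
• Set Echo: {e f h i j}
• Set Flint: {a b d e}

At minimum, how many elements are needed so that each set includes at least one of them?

The 3 elements {a, b, j} hit every set.
No choice of 2 elements meets every set, so 3 is the minimum.

3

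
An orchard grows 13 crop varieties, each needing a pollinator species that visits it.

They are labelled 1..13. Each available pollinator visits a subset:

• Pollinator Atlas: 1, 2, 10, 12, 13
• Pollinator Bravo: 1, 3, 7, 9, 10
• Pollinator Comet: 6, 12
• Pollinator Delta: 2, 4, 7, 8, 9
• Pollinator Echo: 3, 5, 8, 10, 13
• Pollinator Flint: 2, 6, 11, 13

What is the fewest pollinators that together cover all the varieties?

Atlas and Delta and Echo and Flint together: Atlas ∪ Delta ∪ Echo ∪ Flint = {1, 2, 3, 4, 5, 6, 7, 8, 9, 10, 11, 12, 13} — every variety is covered.
No 3 of the 6 pollinators cover everything (all 20 combinations miss at least one variety), so 4 is optimal.

4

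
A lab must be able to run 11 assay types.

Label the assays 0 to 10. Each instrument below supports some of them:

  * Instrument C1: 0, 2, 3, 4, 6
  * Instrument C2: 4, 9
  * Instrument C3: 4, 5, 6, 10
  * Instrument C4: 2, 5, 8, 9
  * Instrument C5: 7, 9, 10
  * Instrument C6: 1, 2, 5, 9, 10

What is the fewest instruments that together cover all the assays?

C1 and C4 and C5 and C6 together: C1 ∪ C4 ∪ C5 ∪ C6 = {0, 1, 2, 3, 4, 5, 6, 7, 8, 9, 10} — every assay is covered.
No 3 of the 6 instruments cover everything (all 20 combinations miss at least one assay), so 4 is optimal.

4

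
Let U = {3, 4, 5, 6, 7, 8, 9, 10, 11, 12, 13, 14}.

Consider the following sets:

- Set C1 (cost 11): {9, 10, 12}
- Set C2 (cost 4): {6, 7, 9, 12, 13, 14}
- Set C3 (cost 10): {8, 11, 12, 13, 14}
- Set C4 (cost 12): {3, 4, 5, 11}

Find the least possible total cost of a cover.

37

C1, C2, C3, C4 together cover every point (C1 ∪ C2 ∪ C3 ∪ C4 = {3, 4, 5, 6, 7, 8, 9, 10, 11, 12, 13, 14}); total cost 11 + 4 + 10 + 12 = 37.
No covering selection has total cost below 37.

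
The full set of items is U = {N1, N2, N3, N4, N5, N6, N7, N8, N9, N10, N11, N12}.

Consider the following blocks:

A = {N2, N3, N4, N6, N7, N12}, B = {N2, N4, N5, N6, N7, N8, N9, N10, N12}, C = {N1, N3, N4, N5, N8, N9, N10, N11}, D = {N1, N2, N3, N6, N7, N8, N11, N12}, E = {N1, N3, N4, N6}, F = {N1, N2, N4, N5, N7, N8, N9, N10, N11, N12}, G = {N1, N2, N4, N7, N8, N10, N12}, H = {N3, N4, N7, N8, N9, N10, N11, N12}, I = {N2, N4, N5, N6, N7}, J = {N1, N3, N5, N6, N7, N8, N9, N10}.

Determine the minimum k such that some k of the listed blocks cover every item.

A and F cover everything between them: the union {N1, N2, N3, N4, N5, N6, N7, N8, N9, N10, N11, N12} is all of U.
No single block has all 12 items (the largest, F, has 10), so 2 is optimal.

2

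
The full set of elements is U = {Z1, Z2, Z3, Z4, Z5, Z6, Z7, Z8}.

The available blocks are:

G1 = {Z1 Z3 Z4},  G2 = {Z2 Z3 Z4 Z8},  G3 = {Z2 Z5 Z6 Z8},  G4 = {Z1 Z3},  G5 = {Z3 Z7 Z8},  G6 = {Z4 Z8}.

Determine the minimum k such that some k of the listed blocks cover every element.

3

Take {G1, G3, G5}. Their union is {Z1, Z2, Z3, Z4, Z5, Z6, Z7, Z8}, which is all 8 elements.
Only G3 contains Z5, so G3 is forced; the remaining 4 elements need at least 2 more blocks (each remaining block adds at most 3) — so at least 3 blocks are needed, and 3 is optimal.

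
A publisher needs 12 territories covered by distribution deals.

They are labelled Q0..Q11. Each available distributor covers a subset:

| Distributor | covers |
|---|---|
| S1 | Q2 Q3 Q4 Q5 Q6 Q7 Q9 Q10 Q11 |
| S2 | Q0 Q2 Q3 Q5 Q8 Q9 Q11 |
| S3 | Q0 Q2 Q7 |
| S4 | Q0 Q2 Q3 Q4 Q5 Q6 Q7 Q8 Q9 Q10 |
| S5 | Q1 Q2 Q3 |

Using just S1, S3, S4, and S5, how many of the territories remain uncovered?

0

Union of S1, S3, S4, S5 = {Q0, Q1, Q2, Q3, Q4, Q5, Q6, Q7, Q8, Q9, Q10, Q11} — that's every territory, so 0 are uncovered.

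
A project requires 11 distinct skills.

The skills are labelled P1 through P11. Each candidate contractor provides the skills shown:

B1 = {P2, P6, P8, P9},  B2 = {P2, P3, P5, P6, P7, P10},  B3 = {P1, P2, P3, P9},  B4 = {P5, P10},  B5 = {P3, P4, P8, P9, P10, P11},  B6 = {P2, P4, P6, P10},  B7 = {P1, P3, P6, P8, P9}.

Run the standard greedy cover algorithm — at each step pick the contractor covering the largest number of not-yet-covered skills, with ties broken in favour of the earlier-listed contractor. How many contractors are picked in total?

3

Greedy: pick B2 (covers 6 new) → pick B5 (covers 4 new) → pick B3 (covers 1 new). Total picks: 3.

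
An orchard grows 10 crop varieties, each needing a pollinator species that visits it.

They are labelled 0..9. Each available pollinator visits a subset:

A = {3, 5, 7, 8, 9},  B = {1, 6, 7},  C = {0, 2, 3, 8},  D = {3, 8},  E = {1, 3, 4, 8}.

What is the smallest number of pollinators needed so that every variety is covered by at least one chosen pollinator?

4

A and B and C and E together: A ∪ B ∪ C ∪ E = {0, 1, 2, 3, 4, 5, 6, 7, 8, 9} — every variety is covered.
Only A contains 5, so A is forced; the remaining 5 varieties need at least 3 more pollinators (each remaining pollinator adds at most 2) — so at least 4 pollinators are needed, and 4 is optimal.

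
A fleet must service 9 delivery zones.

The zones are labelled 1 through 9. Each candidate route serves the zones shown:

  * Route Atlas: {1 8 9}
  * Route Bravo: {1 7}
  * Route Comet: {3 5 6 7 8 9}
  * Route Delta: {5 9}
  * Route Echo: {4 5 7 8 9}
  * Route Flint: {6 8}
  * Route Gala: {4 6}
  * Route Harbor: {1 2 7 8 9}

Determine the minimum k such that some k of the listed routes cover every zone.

Comet and Echo and Harbor together: Comet ∪ Echo ∪ Harbor = {1, 2, 3, 4, 5, 6, 7, 8, 9} — every zone is covered.
Only Harbor contains 2, so Harbor is forced; the remaining 4 zones need at least 2 more routes (each remaining route adds at most 3) — so at least 3 routes are needed, and 3 is optimal.

3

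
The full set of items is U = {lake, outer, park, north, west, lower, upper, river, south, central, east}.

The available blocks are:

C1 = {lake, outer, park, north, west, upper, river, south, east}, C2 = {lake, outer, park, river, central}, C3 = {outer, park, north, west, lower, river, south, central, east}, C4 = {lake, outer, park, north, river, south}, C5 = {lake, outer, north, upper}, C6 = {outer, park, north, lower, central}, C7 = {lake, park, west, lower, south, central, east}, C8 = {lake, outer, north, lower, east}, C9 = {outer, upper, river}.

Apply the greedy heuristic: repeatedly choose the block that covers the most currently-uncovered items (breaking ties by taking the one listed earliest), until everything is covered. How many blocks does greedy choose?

2

Greedy: pick C1 (covers 9 new) → pick C3 (covers 2 new). Total picks: 2.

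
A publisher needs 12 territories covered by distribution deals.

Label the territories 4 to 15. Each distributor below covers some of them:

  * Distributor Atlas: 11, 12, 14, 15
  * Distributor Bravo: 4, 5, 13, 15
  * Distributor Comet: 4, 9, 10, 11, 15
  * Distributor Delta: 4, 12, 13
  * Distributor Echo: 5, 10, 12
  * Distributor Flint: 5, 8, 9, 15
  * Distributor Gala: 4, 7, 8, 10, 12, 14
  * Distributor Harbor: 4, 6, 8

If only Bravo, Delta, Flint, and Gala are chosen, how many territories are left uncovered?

Union of Bravo, Delta, Flint, Gala = {4, 5, 7, 8, 9, 10, 12, 13, 14, 15}.
Not covered: 6, 11 — 2 territories.

2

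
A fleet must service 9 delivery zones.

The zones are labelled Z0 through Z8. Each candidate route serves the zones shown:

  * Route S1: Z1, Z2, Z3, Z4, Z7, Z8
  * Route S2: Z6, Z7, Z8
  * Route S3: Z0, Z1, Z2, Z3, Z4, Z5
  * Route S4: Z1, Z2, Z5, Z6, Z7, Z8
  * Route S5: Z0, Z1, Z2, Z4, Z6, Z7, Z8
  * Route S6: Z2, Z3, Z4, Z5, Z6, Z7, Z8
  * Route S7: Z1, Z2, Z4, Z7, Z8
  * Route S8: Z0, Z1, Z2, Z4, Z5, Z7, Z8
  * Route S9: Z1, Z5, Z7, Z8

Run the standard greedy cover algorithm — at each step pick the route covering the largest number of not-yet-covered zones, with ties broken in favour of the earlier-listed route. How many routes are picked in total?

2

Greedy: pick S5 (covers 7 new) → pick S3 (covers 2 new). Total picks: 2.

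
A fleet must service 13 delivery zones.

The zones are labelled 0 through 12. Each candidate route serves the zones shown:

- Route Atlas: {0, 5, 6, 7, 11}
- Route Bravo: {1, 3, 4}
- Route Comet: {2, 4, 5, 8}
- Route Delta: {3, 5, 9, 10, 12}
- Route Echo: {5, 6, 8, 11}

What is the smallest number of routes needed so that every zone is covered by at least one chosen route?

4

Take {Atlas, Bravo, Comet, Delta}. Their union is {0, 1, 2, 3, 4, 5, 6, 7, 8, 9, 10, 11, 12}, which is all 13 zones.
Only Comet contains 2, so Comet is forced; the remaining 9 zones need at least 3 more routes (each remaining route adds at most 4) — so at least 4 routes are needed, and 4 is optimal.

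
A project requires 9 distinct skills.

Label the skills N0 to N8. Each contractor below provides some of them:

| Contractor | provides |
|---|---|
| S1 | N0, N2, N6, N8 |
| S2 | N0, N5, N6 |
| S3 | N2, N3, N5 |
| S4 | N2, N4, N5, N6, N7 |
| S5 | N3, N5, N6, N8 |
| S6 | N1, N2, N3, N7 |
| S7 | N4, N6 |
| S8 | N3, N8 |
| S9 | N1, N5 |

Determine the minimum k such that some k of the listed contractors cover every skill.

S1 and S4 and S6 together: S1 ∪ S4 ∪ S6 = {N0, N1, N2, N3, N4, N5, N6, N7, N8} — every skill is covered.
No 2 of the 9 contractors cover everything (all 36 combinations miss at least one skill), so 3 is optimal.

3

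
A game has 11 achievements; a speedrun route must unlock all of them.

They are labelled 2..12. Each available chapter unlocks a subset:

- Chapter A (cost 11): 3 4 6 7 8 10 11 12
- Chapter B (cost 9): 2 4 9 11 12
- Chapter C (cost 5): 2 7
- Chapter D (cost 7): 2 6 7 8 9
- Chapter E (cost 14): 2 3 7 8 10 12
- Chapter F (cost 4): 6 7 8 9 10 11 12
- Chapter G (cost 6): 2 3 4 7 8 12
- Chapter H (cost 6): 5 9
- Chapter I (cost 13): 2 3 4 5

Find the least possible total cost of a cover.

F, G, H together cover every achievement (F ∪ G ∪ H = {2, 3, 4, 5, 6, 7, 8, 9, 10, 11, 12}); total cost 4 + 6 + 6 = 16.
No covering selection has total cost below 16.

16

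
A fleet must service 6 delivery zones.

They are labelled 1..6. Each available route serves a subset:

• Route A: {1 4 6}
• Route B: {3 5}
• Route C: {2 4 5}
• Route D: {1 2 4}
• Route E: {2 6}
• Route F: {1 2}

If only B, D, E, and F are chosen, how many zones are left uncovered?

Union of B, D, E, F = {1, 2, 3, 4, 5, 6} — that's every zone, so 0 are uncovered.

0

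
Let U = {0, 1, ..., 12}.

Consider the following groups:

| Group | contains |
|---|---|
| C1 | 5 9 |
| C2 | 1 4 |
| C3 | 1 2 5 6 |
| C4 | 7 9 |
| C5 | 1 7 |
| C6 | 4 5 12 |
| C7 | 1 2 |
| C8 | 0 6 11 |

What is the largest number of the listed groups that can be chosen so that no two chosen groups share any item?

4

C4, C6, C7, C8 are pairwise disjoint (C4={7,9}; C6={4,5,12}; C7={1,2}; C8={0,6,11}).
Every remaining group overlaps one of these, and no 5 of the listed groups are pairwise disjoint, so 4 is the maximum.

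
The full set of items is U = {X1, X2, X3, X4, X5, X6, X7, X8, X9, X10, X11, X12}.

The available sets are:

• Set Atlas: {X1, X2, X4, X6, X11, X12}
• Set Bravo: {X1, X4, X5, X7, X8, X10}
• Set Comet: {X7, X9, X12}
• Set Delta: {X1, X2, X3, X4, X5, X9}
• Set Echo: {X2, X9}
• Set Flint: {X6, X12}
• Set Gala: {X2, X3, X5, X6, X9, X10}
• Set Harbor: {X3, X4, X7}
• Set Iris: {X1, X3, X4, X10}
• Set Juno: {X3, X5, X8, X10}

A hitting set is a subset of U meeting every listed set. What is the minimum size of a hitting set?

The 4 items {X2, X3, X4, X12} hit every set.
No choice of 3 items meets every set, so 4 is the minimum.

4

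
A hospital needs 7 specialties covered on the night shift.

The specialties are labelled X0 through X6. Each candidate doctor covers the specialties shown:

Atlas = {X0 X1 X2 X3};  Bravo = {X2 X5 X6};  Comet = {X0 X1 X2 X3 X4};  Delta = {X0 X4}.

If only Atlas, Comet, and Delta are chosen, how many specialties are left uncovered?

Union of Atlas, Comet, Delta = {X0, X1, X2, X3, X4}.
Not covered: X5, X6 — 2 specialties.

2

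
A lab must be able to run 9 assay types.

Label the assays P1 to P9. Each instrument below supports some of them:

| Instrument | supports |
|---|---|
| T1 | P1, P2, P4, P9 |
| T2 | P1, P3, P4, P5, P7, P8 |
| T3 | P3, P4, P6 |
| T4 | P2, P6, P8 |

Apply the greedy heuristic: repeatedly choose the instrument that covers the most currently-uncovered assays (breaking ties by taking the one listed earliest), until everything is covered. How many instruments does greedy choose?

Greedy: pick T2 (covers 6 new) → pick T1 (covers 2 new) → pick T3 (covers 1 new). Total picks: 3.

3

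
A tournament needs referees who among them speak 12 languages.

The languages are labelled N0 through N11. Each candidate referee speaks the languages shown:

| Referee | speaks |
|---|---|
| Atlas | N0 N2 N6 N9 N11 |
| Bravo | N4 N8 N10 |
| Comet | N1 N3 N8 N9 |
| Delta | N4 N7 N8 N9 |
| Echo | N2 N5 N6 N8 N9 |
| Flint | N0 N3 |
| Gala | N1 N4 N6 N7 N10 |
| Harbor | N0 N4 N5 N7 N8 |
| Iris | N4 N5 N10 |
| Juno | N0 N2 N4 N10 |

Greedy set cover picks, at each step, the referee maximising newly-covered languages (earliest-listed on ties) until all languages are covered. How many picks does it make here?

Greedy: pick Atlas (covers 5 new) → pick Gala (covers 4 new) → pick Comet (covers 2 new) → pick Echo (covers 1 new). Total picks: 4.

4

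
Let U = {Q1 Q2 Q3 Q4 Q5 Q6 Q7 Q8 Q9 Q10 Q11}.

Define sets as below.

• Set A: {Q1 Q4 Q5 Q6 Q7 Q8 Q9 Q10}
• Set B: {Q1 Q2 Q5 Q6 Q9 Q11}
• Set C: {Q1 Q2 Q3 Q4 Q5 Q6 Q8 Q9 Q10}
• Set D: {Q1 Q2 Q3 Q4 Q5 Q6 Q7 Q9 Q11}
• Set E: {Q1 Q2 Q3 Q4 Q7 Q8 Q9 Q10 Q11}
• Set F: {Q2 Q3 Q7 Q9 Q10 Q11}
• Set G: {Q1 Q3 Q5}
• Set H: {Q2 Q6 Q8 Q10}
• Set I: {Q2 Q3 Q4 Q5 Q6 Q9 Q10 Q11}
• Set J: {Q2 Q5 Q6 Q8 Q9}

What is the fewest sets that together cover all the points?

2

E and I cover everything between them: the union {Q1, Q2, Q3, Q4, Q5, Q6, Q7, Q8, Q9, Q10, Q11} is all of U.
No single set has all 11 points (the largest, C, has 9), so 2 is optimal.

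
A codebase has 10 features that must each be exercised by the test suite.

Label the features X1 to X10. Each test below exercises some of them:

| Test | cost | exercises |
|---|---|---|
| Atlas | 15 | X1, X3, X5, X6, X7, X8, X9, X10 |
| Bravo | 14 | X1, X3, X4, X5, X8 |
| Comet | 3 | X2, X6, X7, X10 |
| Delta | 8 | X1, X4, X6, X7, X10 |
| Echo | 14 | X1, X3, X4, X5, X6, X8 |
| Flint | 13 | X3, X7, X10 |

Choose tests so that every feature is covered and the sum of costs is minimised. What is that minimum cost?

Atlas, Comet, Delta together cover every feature (Atlas ∪ Comet ∪ Delta = {X1, X2, X3, X4, X5, X6, X7, X8, X9, X10}); total cost 15 + 3 + 8 = 26.
The greedy pick Comet, Bravo, Atlas costs 32; no covering selection beats 26.

26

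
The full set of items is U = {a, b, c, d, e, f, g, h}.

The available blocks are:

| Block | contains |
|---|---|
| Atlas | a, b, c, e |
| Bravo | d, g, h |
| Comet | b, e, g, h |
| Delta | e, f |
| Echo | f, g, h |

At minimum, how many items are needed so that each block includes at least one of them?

2

Take T = {e, h}. Each listed block contains at least one of these, so T is a hitting set of size 2.
The blocks Bravo, Delta are pairwise disjoint, so any hitting set needs a separate item for each — at least 2. Hence 2 is optimal.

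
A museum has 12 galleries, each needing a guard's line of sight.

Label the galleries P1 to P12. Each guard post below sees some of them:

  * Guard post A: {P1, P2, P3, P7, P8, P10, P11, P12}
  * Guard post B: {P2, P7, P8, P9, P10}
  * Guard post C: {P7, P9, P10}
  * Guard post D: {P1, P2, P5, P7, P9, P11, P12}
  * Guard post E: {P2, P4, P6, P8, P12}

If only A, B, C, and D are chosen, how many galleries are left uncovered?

2

Union of A, B, C, D = {P1, P2, P3, P5, P7, P8, P9, P10, P11, P12}.
Not covered: P4, P6 — 2 galleries.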